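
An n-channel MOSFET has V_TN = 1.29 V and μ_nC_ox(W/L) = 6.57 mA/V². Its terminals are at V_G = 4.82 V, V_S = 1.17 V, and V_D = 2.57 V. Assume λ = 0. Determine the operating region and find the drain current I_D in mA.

Triode; I_D = 15.3 mA

V_GS = V_G − V_S = 4.82 − 1.17 = 3.65 V; V_DS = V_D − V_S = 2.57 − 1.17 = 1.4 V.
V_ov = V_GS − V_TN = 3.65 − 1.29 = 2.36 V.
Since V_DS = 1.4 V < V_ov = 2.36 V, the device is in the triode region.
I_D = k_n [V_ov · V_DS − ½ V_DS²] = 6.57 × [2.36 × 1.4 − 0.5 × 1.4²] = 15.3 mA.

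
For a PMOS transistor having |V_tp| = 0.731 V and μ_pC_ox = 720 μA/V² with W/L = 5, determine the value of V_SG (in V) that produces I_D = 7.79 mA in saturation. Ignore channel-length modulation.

V_SG = 2.81 V

k_p = μ_pC_ox · (W/L) = 3.6 mA/V².
In saturation I_D = ½ k_p (V_SG − |V_tp|)², so V_SG − |V_tp| = √(2 I_D / k_p) = √(2 × 7.79 / 3.6) = 2.08 V.
V_SG = 0.731 + 2.08 = 2.81 V.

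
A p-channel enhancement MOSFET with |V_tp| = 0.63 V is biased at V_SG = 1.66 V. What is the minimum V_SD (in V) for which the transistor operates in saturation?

V_SD,sat = 1.03 V

The boundary between triode and saturation is V_SD = V_SG − |V_tp| = V_ov.
V_ov = 1.66 − 0.63 = 1.03 V.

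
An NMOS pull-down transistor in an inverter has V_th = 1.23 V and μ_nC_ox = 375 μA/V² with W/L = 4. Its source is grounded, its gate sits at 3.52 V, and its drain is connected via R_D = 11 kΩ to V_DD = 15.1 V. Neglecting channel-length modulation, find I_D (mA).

I_D = 1.33 mA

V_GS = V_G = 3.52 V, so V_ov = 3.52 − 1.23 = 2.29 V.
k_n = μ_nC_ox · (W/L) = 1.5 mA/V².
Assume saturation: I_D = ½ k_n V_ov² = 0.5 × 1.5 × 2.29² = 3.93 mA, giving V_DS = V_DD − I_D R_D = 15.1 − 3.93 × 11 = -28.2 V.
But -28.2 V < V_ov = 2.29 V, so the device is actually in triode.
In triode I_D = k_n[V_ov V_DS − ½ V_DS²] and I_D = (V_DD − V_DS)/R_D. Equating: 8.25 V_DS² − 38.79 V_DS + 15.1 = 0, giving V_DS = 0.428 V (the root below V_ov).
I_D = (15.1 − 0.428) / 11 = 1.33 mA.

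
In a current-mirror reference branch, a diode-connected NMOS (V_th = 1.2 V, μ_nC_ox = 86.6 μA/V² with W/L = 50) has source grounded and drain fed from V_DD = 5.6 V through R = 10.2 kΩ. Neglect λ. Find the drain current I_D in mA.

I_D = 0.390 mA

With gate tied to drain, V_GS = V_DS ≥ V_GS − V_th, so the device is in saturation.
k_n = μ_nC_ox · (W/L) = 4.33 mA/V².
KCL at the drain: ½ k_n (V_GS − V_th)² = (V_DD − V_GS)/R.
Let x = V_GS − 1.2. Then 22.1 x² + x − 4.4 = 0, giving x = 0.424 V (positive root), so V_GS = 1.62 V.
I_D = (V_DD − V_GS)/R = (5.6 − 1.62) / 10.2 = 0.39 mA.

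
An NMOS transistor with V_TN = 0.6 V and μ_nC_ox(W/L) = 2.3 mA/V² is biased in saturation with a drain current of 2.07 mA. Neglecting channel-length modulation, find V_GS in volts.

V_GS = 1.94 V

In saturation I_D = ½ k_n (V_GS − V_TN)², so V_GS − V_TN = √(2 I_D / k_n) = √(2 × 2.07 / 2.3) = 1.34 V.
V_GS = 0.6 + 1.34 = 1.94 V.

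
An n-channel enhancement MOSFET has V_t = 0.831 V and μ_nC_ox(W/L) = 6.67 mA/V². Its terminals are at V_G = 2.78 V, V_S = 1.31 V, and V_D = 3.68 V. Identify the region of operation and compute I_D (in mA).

V_GS = V_G − V_S = 2.78 − 1.31 = 1.47 V; V_DS = V_D − V_S = 3.68 − 1.31 = 2.37 V.
V_ov = V_GS − V_t = 1.47 − 0.831 = 0.639 V.
Since V_DS = 2.37 V ≥ V_ov = 0.639 V, the device is in saturation.
I_D = ½ k_n V_ov² = 0.5 × 6.67 × 0.639² = 1.36 mA.

Saturation; I_D = 1.36 mA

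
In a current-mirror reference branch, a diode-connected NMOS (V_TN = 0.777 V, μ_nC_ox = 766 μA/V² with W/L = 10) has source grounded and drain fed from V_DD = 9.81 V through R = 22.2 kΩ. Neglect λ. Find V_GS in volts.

V_GS = 1.10 V

With gate tied to drain, V_GS = V_DS ≥ V_GS − V_TN, so the device is in saturation.
k_n = μ_nC_ox · (W/L) = 7.66 mA/V².
KCL at the drain: ½ k_n (V_GS − V_TN)² = (V_DD − V_GS)/R.
Let x = V_GS − 0.777. Then 85 x² + x − 9.033 = 0, giving x = 0.32 V (positive root), so V_GS = 1.1 V.
I_D = (V_DD − V_GS)/R = (9.81 − 1.1) / 22.2 = 0.392 mA.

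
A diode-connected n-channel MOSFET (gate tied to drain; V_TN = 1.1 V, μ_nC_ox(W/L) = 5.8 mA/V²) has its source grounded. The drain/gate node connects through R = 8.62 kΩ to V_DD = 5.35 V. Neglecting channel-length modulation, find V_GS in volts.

V_GS = 1.49 V

With gate tied to drain, V_GS = V_DS ≥ V_GS − V_TN, so the device is in saturation.
KCL at the drain: ½ k_n (V_GS − V_TN)² = (V_DD − V_GS)/R.
Let x = V_GS − 1.1. Then 25 x² + x − 4.25 = 0, giving x = 0.393 V (positive root), so V_GS = 1.49 V.
I_D = (V_DD − V_GS)/R = (5.35 − 1.49) / 8.62 = 0.447 mA.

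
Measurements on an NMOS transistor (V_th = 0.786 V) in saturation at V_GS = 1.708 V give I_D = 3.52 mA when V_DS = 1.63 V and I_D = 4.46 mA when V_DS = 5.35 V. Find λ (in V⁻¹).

λ = 0.0813 V⁻¹

With V_GS fixed, I_D ∝ (1 + λ V_DS) in saturation, so I_D2/I_D1 = (1 + λ V_DS2)/(1 + λ V_DS1).
4.46/3.52 = 1.267 = (1 + 5.35 λ)/(1 + 1.63 λ).
Solving: λ (I_D1 V_DS2 − I_D2 V_DS1) = I_D2 − I_D1, so λ = (4.46 − 3.52) / (3.52 × 5.35 − 4.46 × 1.63) = 0.94 / 11.6 = 0.0813 V⁻¹.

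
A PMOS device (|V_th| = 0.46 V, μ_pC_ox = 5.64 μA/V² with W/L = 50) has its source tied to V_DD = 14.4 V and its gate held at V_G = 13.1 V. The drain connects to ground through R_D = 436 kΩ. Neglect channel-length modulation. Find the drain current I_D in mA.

I_D = 0.0327 mA

V_SG = V_DD − V_G = 14.4 − 13.1 = 1.3 V, so V_ov = 1.3 − 0.46 = 0.84 V.
k_p = μ_pC_ox · (W/L) = 0.282 mA/V².
Assume saturation: I_D = ½ k_p V_ov² = 0.5 × 0.282 × 0.84² = 0.0995 mA, giving V_SD = V_DD − I_D R_D = 14.4 − 0.0995 × 436 = -29 V.
But -29 V < V_ov = 0.84 V, so the device is actually in triode.
In triode I_D = k_p[V_ov V_SD − ½ V_SD²] and I_D = (V_DD − V_SD)/R_D. Equating: 61.5 V_SD² − 104.3 V_SD + 14.4 = 0, giving V_SD = 0.152 V (the root below V_ov).
I_D = (14.4 − 0.152) / 436 = 0.0327 mA.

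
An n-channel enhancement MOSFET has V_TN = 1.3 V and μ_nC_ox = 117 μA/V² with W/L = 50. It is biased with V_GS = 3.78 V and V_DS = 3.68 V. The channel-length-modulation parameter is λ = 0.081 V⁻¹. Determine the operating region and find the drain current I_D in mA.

Saturation; I_D = 23.4 mA

k_n = μ_nC_ox · (W/L) = 5.85 mA/V².
V_ov = V_GS − V_TN = 3.78 − 1.3 = 2.48 V.
Since V_DS = 3.68 V ≥ V_ov = 2.48 V, the device is in saturation.
I_D = ½ k_n V_ov² (1 + λ V_DS) = 0.5 × 5.85 × 2.48² × (1 + 0.081 × 3.68) = 23.4 mA.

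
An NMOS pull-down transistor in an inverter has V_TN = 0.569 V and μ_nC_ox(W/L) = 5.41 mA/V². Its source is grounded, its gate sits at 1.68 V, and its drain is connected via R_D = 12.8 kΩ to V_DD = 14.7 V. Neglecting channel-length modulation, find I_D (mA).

V_GS = V_G = 1.68 V, so V_ov = 1.68 − 0.569 = 1.11 V.
Assume saturation: I_D = ½ k_n V_ov² = 0.5 × 5.41 × 1.11² = 3.34 mA, giving V_DS = V_DD − I_D R_D = 14.7 − 3.34 × 12.8 = -28 V.
But -28 V < V_ov = 1.11 V, so the device is actually in triode.
In triode I_D = k_n[V_ov V_DS − ½ V_DS²] and I_D = (V_DD − V_DS)/R_D. Equating: 34.6 V_DS² − 77.93 V_DS + 14.7 = 0, giving V_DS = 0.208 V (the root below V_ov).
I_D = (14.7 − 0.208) / 12.8 = 1.13 mA.

I_D = 1.13 mA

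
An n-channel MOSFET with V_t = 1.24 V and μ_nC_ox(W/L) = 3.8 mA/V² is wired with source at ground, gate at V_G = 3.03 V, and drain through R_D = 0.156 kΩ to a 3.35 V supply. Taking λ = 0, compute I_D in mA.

I_D = 6.09 mA

V_GS = V_G = 3.03 V, so V_ov = 3.03 − 1.24 = 1.79 V.
Assume saturation: I_D = ½ k_n V_ov² = 0.5 × 3.8 × 1.79² = 6.09 mA, giving V_DS = V_DD − I_D R_D = 3.35 − 6.09 × 0.156 = 2.4 V.
V_DS = 2.4 V ≥ V_ov = 1.79 V, confirming saturation.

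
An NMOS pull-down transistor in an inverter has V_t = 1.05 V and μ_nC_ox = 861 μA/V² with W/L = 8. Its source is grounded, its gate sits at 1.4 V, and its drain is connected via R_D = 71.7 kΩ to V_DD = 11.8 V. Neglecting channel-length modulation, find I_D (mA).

V_GS = V_G = 1.4 V, so V_ov = 1.4 − 1.05 = 0.35 V.
k_n = μ_nC_ox · (W/L) = 6.888 mA/V².
Assume saturation: I_D = ½ k_n V_ov² = 0.5 × 6.888 × 0.35² = 0.422 mA, giving V_DS = V_DD − I_D R_D = 11.8 − 0.422 × 71.7 = -18.4 V.
But -18.4 V < V_ov = 0.35 V, so the device is actually in triode.
In triode I_D = k_n[V_ov V_DS − ½ V_DS²] and I_D = (V_DD − V_DS)/R_D. Equating: 247 V_DS² − 173.9 V_DS + 11.8 = 0, giving V_DS = 0.0761 V (the root below V_ov).
I_D = (11.8 − 0.0761) / 71.7 = 0.164 mA.

I_D = 0.164 mA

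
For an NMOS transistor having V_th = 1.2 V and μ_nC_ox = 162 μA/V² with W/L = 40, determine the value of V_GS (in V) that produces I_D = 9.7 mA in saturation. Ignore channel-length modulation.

V_GS = 2.93 V

k_n = μ_nC_ox · (W/L) = 6.48 mA/V².
In saturation I_D = ½ k_n (V_GS − V_th)², so V_GS − V_th = √(2 I_D / k_n) = √(2 × 9.7 / 6.48) = 1.73 V.
V_GS = 1.2 + 1.73 = 2.93 V.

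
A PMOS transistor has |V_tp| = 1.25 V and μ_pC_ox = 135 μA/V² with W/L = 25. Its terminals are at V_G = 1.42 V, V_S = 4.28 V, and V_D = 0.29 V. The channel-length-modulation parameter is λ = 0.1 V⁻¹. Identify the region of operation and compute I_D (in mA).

V_SG = V_S − V_G = 4.28 − 1.42 = 2.86 V; V_SD = V_S − V_D = 4.28 − 0.29 = 3.99 V.
k_p = μ_pC_ox · (W/L) = 3.375 mA/V².
V_ov = V_SG − |V_tp| = 2.86 − 1.25 = 1.61 V.
Since V_SD = 3.99 V ≥ V_ov = 1.61 V, the device is in saturation.
I_D = ½ k_p V_ov² (1 + λ V_SD) = 0.5 × 3.375 × 1.61² × (1 + 0.1 × 3.99) = 6.12 mA.

Saturation; I_D = 6.12 mA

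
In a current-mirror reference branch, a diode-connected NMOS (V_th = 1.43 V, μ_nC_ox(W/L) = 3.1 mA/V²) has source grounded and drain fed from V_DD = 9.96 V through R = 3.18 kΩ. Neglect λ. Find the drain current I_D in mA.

I_D = 2.30 mA

With gate tied to drain, V_GS = V_DS ≥ V_GS − V_th, so the device is in saturation.
KCL at the drain: ½ k_n (V_GS − V_th)² = (V_DD − V_GS)/R.
Let x = V_GS − 1.43. Then 4.93 x² + x − 8.53 = 0, giving x = 1.22 V (positive root), so V_GS = 2.65 V.
I_D = (V_DD − V_GS)/R = (9.96 − 2.65) / 3.18 = 2.3 mA.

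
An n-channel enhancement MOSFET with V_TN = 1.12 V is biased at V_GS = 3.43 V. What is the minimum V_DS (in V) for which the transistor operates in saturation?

The boundary between triode and saturation is V_DS = V_GS − V_TN = V_ov.
V_ov = 3.43 − 1.12 = 2.31 V.

V_DS,sat = 2.31 V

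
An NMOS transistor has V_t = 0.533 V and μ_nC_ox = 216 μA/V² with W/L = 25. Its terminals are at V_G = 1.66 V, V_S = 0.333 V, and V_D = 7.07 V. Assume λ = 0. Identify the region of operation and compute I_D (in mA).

Saturation; I_D = 1.70 mA

V_GS = V_G − V_S = 1.66 − 0.333 = 1.33 V; V_DS = V_D − V_S = 7.07 − 0.333 = 6.74 V.
k_n = μ_nC_ox · (W/L) = 5.4 mA/V².
V_ov = V_GS − V_t = 1.33 − 0.533 = 0.794 V.
Since V_DS = 6.74 V ≥ V_ov = 0.794 V, the device is in saturation.
I_D = ½ k_n V_ov² = 0.5 × 5.4 × 0.794² = 1.7 mA.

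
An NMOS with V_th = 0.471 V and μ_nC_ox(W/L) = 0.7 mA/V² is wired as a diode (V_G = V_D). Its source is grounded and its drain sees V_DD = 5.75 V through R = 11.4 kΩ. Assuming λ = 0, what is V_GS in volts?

V_GS = 1.50 V

With gate tied to drain, V_GS = V_DS ≥ V_GS − V_th, so the device is in saturation.
KCL at the drain: ½ k_n (V_GS − V_th)² = (V_DD − V_GS)/R.
Let x = V_GS − 0.471. Then 3.99 x² + x − 5.279 = 0, giving x = 1.03 V (positive root), so V_GS = 1.5 V.
I_D = (V_DD − V_GS)/R = (5.75 − 1.5) / 11.4 = 0.373 mA.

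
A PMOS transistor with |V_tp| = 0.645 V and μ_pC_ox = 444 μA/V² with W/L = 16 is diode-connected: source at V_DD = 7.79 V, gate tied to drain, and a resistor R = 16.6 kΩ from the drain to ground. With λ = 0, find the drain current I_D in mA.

With gate tied to drain, V_SG = V_SD ≥ V_SG − |V_tp|, so the device is in saturation.
k_p = μ_pC_ox · (W/L) = 7.104 mA/V².
KCL at the drain: ½ k_p (V_SG − |V_tp|)² = (V_DD − V_SG)/R.
Let x = V_SG − 0.645. Then 59 x² + x − 7.145 = 0, giving x = 0.34 V (positive root), so V_SG = 0.985 V.
I_D = (V_DD − V_SG)/R = (7.79 − 0.985) / 16.6 = 0.41 mA.

I_D = 0.410 mA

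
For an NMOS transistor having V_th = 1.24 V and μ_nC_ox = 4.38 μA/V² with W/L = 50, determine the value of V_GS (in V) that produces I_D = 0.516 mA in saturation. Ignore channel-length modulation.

V_GS = 3.41 V

k_n = μ_nC_ox · (W/L) = 0.219 mA/V².
In saturation I_D = ½ k_n (V_GS − V_th)², so V_GS − V_th = √(2 I_D / k_n) = √(2 × 0.516 / 0.219) = 2.17 V.
V_GS = 1.24 + 2.17 = 3.41 V.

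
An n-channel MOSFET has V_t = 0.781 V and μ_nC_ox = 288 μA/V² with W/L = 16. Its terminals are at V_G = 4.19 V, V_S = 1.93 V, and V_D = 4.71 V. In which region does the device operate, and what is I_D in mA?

Saturation; I_D = 5.04 mA

V_GS = V_G − V_S = 4.19 − 1.93 = 2.26 V; V_DS = V_D − V_S = 4.71 − 1.93 = 2.78 V.
k_n = μ_nC_ox · (W/L) = 4.608 mA/V².
V_ov = V_GS − V_t = 2.26 − 0.781 = 1.48 V.
Since V_DS = 2.78 V ≥ V_ov = 1.48 V, the device is in saturation.
I_D = ½ k_n V_ov² = 0.5 × 4.608 × 1.48² = 5.04 mA.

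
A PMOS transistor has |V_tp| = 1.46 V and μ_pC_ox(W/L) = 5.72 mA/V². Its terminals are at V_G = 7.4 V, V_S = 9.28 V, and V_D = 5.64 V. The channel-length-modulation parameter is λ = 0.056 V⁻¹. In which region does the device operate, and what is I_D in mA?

Saturation; I_D = 0.607 mA

V_SG = V_S − V_G = 9.28 − 7.4 = 1.88 V; V_SD = V_S − V_D = 9.28 − 5.64 = 3.64 V.
V_ov = V_SG − |V_tp| = 1.88 − 1.46 = 0.42 V.
Since V_SD = 3.64 V ≥ V_ov = 0.42 V, the device is in saturation.
I_D = ½ k_p V_ov² (1 + λ V_SD) = 0.5 × 5.72 × 0.42² × (1 + 0.056 × 3.64) = 0.607 mA.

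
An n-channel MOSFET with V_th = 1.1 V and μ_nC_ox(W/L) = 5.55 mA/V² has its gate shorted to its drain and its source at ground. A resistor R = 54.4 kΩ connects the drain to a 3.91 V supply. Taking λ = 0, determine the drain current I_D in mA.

With gate tied to drain, V_GS = V_DS ≥ V_GS − V_th, so the device is in saturation.
KCL at the drain: ½ k_n (V_GS − V_th)² = (V_DD − V_GS)/R.
Let x = V_GS − 1.1. Then 151 x² + x − 2.81 = 0, giving x = 0.133 V (positive root), so V_GS = 1.23 V.
I_D = (V_DD − V_GS)/R = (3.91 − 1.23) / 54.4 = 0.0492 mA.

I_D = 0.0492 mA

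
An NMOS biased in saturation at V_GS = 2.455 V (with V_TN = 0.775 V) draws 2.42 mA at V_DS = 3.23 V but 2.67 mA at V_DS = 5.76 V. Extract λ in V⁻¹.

λ = 0.0470 V⁻¹

With V_GS fixed, I_D ∝ (1 + λ V_DS) in saturation, so I_D2/I_D1 = (1 + λ V_DS2)/(1 + λ V_DS1).
2.67/2.42 = 1.103 = (1 + 5.76 λ)/(1 + 3.23 λ).
Solving: λ (I_D1 V_DS2 − I_D2 V_DS1) = I_D2 − I_D1, so λ = (2.67 − 2.42) / (2.42 × 5.76 − 2.67 × 3.23) = 0.25 / 5.32 = 0.047 V⁻¹.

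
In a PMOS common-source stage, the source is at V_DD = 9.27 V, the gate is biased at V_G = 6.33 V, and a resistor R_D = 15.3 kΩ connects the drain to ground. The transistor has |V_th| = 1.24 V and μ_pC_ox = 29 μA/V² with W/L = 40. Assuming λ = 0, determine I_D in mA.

I_D = 0.584 mA

V_SG = V_DD − V_G = 9.27 − 6.33 = 2.94 V, so V_ov = 2.94 − 1.24 = 1.7 V.
k_p = μ_pC_ox · (W/L) = 1.16 mA/V².
Assume saturation: I_D = ½ k_p V_ov² = 0.5 × 1.16 × 1.7² = 1.68 mA, giving V_SD = V_DD − I_D R_D = 9.27 − 1.68 × 15.3 = -16.4 V.
But -16.4 V < V_ov = 1.7 V, so the device is actually in triode.
In triode I_D = k_p[V_ov V_SD − ½ V_SD²] and I_D = (V_DD − V_SD)/R_D. Equating: 8.87 V_SD² − 31.17 V_SD + 9.27 = 0, giving V_SD = 0.328 V (the root below V_ov).
I_D = (9.27 − 0.328) / 15.3 = 0.584 mA.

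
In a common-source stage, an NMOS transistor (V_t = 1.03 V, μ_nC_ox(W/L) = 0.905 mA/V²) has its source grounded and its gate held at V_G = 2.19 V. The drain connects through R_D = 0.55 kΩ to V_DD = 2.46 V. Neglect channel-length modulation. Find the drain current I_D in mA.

I_D = 0.609 mA

V_GS = V_G = 2.19 V, so V_ov = 2.19 − 1.03 = 1.16 V.
Assume saturation: I_D = ½ k_n V_ov² = 0.5 × 0.905 × 1.16² = 0.609 mA, giving V_DS = V_DD − I_D R_D = 2.46 − 0.609 × 0.55 = 2.13 V.
V_DS = 2.13 V ≥ V_ov = 1.16 V, confirming saturation.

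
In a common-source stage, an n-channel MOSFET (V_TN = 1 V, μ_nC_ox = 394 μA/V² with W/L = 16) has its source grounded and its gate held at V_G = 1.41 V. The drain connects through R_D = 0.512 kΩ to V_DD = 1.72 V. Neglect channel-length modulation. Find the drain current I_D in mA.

I_D = 0.530 mA

V_GS = V_G = 1.41 V, so V_ov = 1.41 − 1 = 0.41 V.
k_n = μ_nC_ox · (W/L) = 6.304 mA/V².
Assume saturation: I_D = ½ k_n V_ov² = 0.5 × 6.304 × 0.41² = 0.53 mA, giving V_DS = V_DD − I_D R_D = 1.72 − 0.53 × 0.512 = 1.45 V.
V_DS = 1.45 V ≥ V_ov = 0.41 V, confirming saturation.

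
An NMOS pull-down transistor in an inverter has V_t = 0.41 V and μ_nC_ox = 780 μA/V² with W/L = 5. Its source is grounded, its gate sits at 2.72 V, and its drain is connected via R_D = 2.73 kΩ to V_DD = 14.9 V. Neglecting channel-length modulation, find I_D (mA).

I_D = 5.21 mA

V_GS = V_G = 2.72 V, so V_ov = 2.72 − 0.41 = 2.31 V.
k_n = μ_nC_ox · (W/L) = 3.9 mA/V².
Assume saturation: I_D = ½ k_n V_ov² = 0.5 × 3.9 × 2.31² = 10.4 mA, giving V_DS = V_DD − I_D R_D = 14.9 − 10.4 × 2.73 = -13.5 V.
But -13.5 V < V_ov = 2.31 V, so the device is actually in triode.
In triode I_D = k_n[V_ov V_DS − ½ V_DS²] and I_D = (V_DD − V_DS)/R_D. Equating: 5.32 V_DS² − 25.59 V_DS + 14.9 = 0, giving V_DS = 0.678 V (the root below V_ov).
I_D = (14.9 − 0.678) / 2.73 = 5.21 mA.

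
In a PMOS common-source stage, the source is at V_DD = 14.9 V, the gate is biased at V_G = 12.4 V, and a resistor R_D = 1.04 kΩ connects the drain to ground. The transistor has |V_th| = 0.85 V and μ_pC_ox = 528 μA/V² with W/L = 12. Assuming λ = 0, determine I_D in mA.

V_SG = V_DD − V_G = 14.9 − 12.4 = 2.5 V, so V_ov = 2.5 − 0.85 = 1.65 V.
k_p = μ_pC_ox · (W/L) = 6.336 mA/V².
Assume saturation: I_D = ½ k_p V_ov² = 0.5 × 6.336 × 1.65² = 8.62 mA, giving V_SD = V_DD − I_D R_D = 14.9 − 8.62 × 1.04 = 5.93 V.
V_SD = 5.93 V ≥ V_ov = 1.65 V, confirming saturation.

I_D = 8.62 mA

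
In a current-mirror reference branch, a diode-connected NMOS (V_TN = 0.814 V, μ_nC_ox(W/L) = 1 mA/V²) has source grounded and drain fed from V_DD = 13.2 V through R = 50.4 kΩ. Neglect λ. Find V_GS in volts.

V_GS = 1.50 V

With gate tied to drain, V_GS = V_DS ≥ V_GS − V_TN, so the device is in saturation.
KCL at the drain: ½ k_n (V_GS − V_TN)² = (V_DD − V_GS)/R.
Let x = V_GS − 0.814. Then 25.2 x² + x − 12.39 = 0, giving x = 0.682 V (positive root), so V_GS = 1.5 V.
I_D = (V_DD − V_GS)/R = (13.2 − 1.5) / 50.4 = 0.232 mA.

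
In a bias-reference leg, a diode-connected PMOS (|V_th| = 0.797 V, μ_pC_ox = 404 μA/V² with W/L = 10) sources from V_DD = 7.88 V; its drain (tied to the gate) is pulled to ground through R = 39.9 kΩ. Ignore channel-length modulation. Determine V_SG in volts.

V_SG = 1.09 V

With gate tied to drain, V_SG = V_SD ≥ V_SG − |V_th|, so the device is in saturation.
k_p = μ_pC_ox · (W/L) = 4.04 mA/V².
KCL at the drain: ½ k_p (V_SG − |V_th|)² = (V_DD − V_SG)/R.
Let x = V_SG − 0.797. Then 80.6 x² + x − 7.083 = 0, giving x = 0.29 V (positive root), so V_SG = 1.09 V.
I_D = (V_DD − V_SG)/R = (7.88 − 1.09) / 39.9 = 0.17 mA.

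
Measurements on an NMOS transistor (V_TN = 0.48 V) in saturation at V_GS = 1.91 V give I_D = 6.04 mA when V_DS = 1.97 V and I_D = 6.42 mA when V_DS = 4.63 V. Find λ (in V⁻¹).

λ = 0.0248 V⁻¹

With V_GS fixed, I_D ∝ (1 + λ V_DS) in saturation, so I_D2/I_D1 = (1 + λ V_DS2)/(1 + λ V_DS1).
6.42/6.04 = 1.063 = (1 + 4.63 λ)/(1 + 1.97 λ).
Solving: λ (I_D1 V_DS2 − I_D2 V_DS1) = I_D2 − I_D1, so λ = (6.42 − 6.04) / (6.04 × 4.63 − 6.42 × 1.97) = 0.38 / 15.3 = 0.0248 V⁻¹.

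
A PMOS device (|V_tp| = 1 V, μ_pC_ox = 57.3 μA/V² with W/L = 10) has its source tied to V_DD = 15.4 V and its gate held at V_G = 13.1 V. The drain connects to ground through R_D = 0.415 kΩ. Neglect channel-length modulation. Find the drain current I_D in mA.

V_SG = V_DD − V_G = 15.4 − 13.1 = 2.3 V, so V_ov = 2.3 − 1 = 1.3 V.
k_p = μ_pC_ox · (W/L) = 0.573 mA/V².
Assume saturation: I_D = ½ k_p V_ov² = 0.5 × 0.573 × 1.3² = 0.484 mA, giving V_SD = V_DD − I_D R_D = 15.4 − 0.484 × 0.415 = 15.2 V.
V_SD = 15.2 V ≥ V_ov = 1.3 V, confirming saturation.

I_D = 0.484 mA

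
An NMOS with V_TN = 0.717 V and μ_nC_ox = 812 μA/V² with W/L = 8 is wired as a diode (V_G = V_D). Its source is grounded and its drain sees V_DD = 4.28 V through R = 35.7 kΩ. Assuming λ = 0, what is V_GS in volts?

V_GS = 0.888 V

With gate tied to drain, V_GS = V_DS ≥ V_GS − V_TN, so the device is in saturation.
k_n = μ_nC_ox · (W/L) = 6.496 mA/V².
KCL at the drain: ½ k_n (V_GS − V_TN)² = (V_DD − V_GS)/R.
Let x = V_GS − 0.717. Then 116 x² + x − 3.563 = 0, giving x = 0.171 V (positive root), so V_GS = 0.888 V.
I_D = (V_DD − V_GS)/R = (4.28 − 0.888) / 35.7 = 0.095 mA.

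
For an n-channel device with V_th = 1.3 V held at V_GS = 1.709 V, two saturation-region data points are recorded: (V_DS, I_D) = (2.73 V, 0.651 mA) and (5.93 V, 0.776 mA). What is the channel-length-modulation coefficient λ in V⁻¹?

λ = 0.0718 V⁻¹

With V_GS fixed, I_D ∝ (1 + λ V_DS) in saturation, so I_D2/I_D1 = (1 + λ V_DS2)/(1 + λ V_DS1).
0.776/0.651 = 1.192 = (1 + 5.93 λ)/(1 + 2.73 λ).
Solving: λ (I_D1 V_DS2 − I_D2 V_DS1) = I_D2 − I_D1, so λ = (0.776 − 0.651) / (0.651 × 5.93 − 0.776 × 2.73) = 0.125 / 1.74 = 0.0718 V⁻¹.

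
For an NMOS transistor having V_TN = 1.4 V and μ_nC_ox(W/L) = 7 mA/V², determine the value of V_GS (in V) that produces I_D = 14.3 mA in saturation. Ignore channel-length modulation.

V_GS = 3.42 V

In saturation I_D = ½ k_n (V_GS − V_TN)², so V_GS − V_TN = √(2 I_D / k_n) = √(2 × 14.3 / 7) = 2.02 V.
V_GS = 1.4 + 2.02 = 3.42 V.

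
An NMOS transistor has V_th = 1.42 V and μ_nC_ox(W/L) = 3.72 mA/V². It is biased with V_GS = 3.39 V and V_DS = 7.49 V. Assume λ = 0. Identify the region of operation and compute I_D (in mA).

V_ov = V_GS − V_th = 3.39 − 1.42 = 1.97 V.
Since V_DS = 7.49 V ≥ V_ov = 1.97 V, the device is in saturation.
I_D = ½ k_n V_ov² = 0.5 × 3.72 × 1.97² = 7.22 mA.

Saturation; I_D = 7.22 mA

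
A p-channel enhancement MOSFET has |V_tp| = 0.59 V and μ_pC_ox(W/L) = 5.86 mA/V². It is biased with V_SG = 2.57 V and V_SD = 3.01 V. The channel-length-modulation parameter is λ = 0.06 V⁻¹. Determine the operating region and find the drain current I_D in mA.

Saturation; I_D = 13.6 mA

V_ov = V_SG − |V_tp| = 2.57 − 0.59 = 1.98 V.
Since V_SD = 3.01 V ≥ V_ov = 1.98 V, the device is in saturation.
I_D = ½ k_p V_ov² (1 + λ V_SD) = 0.5 × 5.86 × 1.98² × (1 + 0.06 × 3.01) = 13.6 mA.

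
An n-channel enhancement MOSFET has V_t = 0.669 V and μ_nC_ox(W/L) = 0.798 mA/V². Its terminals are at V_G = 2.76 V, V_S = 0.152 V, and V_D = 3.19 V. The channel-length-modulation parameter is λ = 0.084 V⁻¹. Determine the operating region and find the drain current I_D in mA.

V_GS = V_G − V_S = 2.76 − 0.152 = 2.61 V; V_DS = V_D − V_S = 3.19 − 0.152 = 3.04 V.
V_ov = V_GS − V_t = 2.61 − 0.669 = 1.94 V.
Since V_DS = 3.04 V ≥ V_ov = 1.94 V, the device is in saturation.
I_D = ½ k_n V_ov² (1 + λ V_DS) = 0.5 × 0.798 × 1.94² × (1 + 0.084 × 3.04) = 1.88 mA.

Saturation; I_D = 1.88 mA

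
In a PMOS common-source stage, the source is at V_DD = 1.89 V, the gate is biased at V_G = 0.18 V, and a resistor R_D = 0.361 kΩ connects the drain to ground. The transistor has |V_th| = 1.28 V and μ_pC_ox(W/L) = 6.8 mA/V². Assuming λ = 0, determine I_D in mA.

I_D = 0.629 mA

V_SG = V_DD − V_G = 1.89 − 0.18 = 1.71 V, so V_ov = 1.71 − 1.28 = 0.43 V.
Assume saturation: I_D = ½ k_p V_ov² = 0.5 × 6.8 × 0.43² = 0.629 mA, giving V_SD = V_DD − I_D R_D = 1.89 − 0.629 × 0.361 = 1.66 V.
V_SD = 1.66 V ≥ V_ov = 0.43 V, confirming saturation.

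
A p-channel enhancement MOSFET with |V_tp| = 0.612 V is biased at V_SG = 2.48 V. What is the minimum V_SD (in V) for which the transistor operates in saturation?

V_SD,sat = 1.87 V

The boundary between triode and saturation is V_SD = V_SG − |V_tp| = V_ov.
V_ov = 2.48 − 0.612 = 1.87 V.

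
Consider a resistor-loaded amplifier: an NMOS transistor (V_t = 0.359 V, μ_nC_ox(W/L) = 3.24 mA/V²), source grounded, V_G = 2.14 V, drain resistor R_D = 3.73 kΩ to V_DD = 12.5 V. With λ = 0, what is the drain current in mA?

V_GS = V_G = 2.14 V, so V_ov = 2.14 − 0.359 = 1.78 V.
Assume saturation: I_D = ½ k_n V_ov² = 0.5 × 3.24 × 1.78² = 5.14 mA, giving V_DS = V_DD − I_D R_D = 12.5 − 5.14 × 3.73 = -6.67 V.
But -6.67 V < V_ov = 1.78 V, so the device is actually in triode.
In triode I_D = k_n[V_ov V_DS − ½ V_DS²] and I_D = (V_DD − V_DS)/R_D. Equating: 6.04 V_DS² − 22.52 V_DS + 12.5 = 0, giving V_DS = 0.678 V (the root below V_ov).
I_D = (12.5 − 0.678) / 3.73 = 3.17 mA.

I_D = 3.17 mA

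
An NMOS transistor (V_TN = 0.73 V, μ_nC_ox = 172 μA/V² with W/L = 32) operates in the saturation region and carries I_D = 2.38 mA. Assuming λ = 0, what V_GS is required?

k_n = μ_nC_ox · (W/L) = 5.504 mA/V².
In saturation I_D = ½ k_n (V_GS − V_TN)², so V_GS − V_TN = √(2 I_D / k_n) = √(2 × 2.38 / 5.504) = 0.93 V.
V_GS = 0.73 + 0.93 = 1.66 V.

V_GS = 1.66 V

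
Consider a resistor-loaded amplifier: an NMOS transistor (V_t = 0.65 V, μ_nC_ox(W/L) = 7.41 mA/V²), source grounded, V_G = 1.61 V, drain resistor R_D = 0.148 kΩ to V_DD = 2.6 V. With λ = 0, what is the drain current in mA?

V_GS = V_G = 1.61 V, so V_ov = 1.61 − 0.65 = 0.96 V.
Assume saturation: I_D = ½ k_n V_ov² = 0.5 × 7.41 × 0.96² = 3.41 mA, giving V_DS = V_DD − I_D R_D = 2.6 − 3.41 × 0.148 = 2.09 V.
V_DS = 2.09 V ≥ V_ov = 0.96 V, confirming saturation.

I_D = 3.41 mA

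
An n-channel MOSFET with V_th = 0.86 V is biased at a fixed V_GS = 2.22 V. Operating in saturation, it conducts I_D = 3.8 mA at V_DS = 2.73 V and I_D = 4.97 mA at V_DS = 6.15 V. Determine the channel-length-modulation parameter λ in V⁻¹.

With V_GS fixed, I_D ∝ (1 + λ V_DS) in saturation, so I_D2/I_D1 = (1 + λ V_DS2)/(1 + λ V_DS1).
4.97/3.8 = 1.308 = (1 + 6.15 λ)/(1 + 2.73 λ).
Solving: λ (I_D1 V_DS2 − I_D2 V_DS1) = I_D2 − I_D1, so λ = (4.97 − 3.8) / (3.8 × 6.15 − 4.97 × 2.73) = 1.17 / 9.8 = 0.119 V⁻¹.

λ = 0.119 V⁻¹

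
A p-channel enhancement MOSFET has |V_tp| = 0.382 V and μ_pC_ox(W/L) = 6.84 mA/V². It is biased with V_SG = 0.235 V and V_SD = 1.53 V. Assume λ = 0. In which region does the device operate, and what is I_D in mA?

Cutoff; I_D = 0 mA

V_SG = 0.235 V < |V_tp| = 0.382 V, so the transistor is in cutoff.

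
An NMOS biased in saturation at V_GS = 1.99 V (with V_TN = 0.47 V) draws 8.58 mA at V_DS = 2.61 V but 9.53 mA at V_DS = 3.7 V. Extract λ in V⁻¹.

λ = 0.138 V⁻¹

With V_GS fixed, I_D ∝ (1 + λ V_DS) in saturation, so I_D2/I_D1 = (1 + λ V_DS2)/(1 + λ V_DS1).
9.53/8.58 = 1.111 = (1 + 3.7 λ)/(1 + 2.61 λ).
Solving: λ (I_D1 V_DS2 − I_D2 V_DS1) = I_D2 − I_D1, so λ = (9.53 − 8.58) / (8.58 × 3.7 − 9.53 × 2.61) = 0.95 / 6.87 = 0.138 V⁻¹.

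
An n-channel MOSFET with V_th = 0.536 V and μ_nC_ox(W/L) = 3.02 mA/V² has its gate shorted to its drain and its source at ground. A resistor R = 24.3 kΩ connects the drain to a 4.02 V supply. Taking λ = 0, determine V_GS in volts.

V_GS = 0.831 V

With gate tied to drain, V_GS = V_DS ≥ V_GS − V_th, so the device is in saturation.
KCL at the drain: ½ k_n (V_GS − V_th)² = (V_DD − V_GS)/R.
Let x = V_GS − 0.536. Then 36.7 x² + x − 3.484 = 0, giving x = 0.295 V (positive root), so V_GS = 0.831 V.
I_D = (V_DD − V_GS)/R = (4.02 − 0.831) / 24.3 = 0.131 mA.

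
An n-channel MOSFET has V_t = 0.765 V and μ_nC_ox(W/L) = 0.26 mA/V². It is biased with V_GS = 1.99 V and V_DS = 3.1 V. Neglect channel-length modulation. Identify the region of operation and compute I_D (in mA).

Saturation; I_D = 0.195 mA

V_ov = V_GS − V_t = 1.99 − 0.765 = 1.23 V.
Since V_DS = 3.1 V ≥ V_ov = 1.23 V, the device is in saturation.
I_D = ½ k_n V_ov² = 0.5 × 0.26 × 1.23² = 0.195 mA.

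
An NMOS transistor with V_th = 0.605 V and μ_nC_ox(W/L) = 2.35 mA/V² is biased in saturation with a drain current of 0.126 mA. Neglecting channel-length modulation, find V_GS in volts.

V_GS = 0.932 V

In saturation I_D = ½ k_n (V_GS − V_th)², so V_GS − V_th = √(2 I_D / k_n) = √(2 × 0.126 / 2.35) = 0.327 V.
V_GS = 0.605 + 0.327 = 0.932 V.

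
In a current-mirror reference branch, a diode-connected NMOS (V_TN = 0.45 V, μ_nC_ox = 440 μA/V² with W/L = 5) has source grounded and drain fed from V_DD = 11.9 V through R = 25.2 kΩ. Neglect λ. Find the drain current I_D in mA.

With gate tied to drain, V_GS = V_DS ≥ V_GS − V_TN, so the device is in saturation.
k_n = μ_nC_ox · (W/L) = 2.2 mA/V².
KCL at the drain: ½ k_n (V_GS − V_TN)² = (V_DD − V_GS)/R.
Let x = V_GS − 0.45. Then 27.7 x² + x − 11.45 = 0, giving x = 0.625 V (positive root), so V_GS = 1.07 V.
I_D = (V_DD − V_GS)/R = (11.9 − 1.07) / 25.2 = 0.43 mA.

I_D = 0.430 mA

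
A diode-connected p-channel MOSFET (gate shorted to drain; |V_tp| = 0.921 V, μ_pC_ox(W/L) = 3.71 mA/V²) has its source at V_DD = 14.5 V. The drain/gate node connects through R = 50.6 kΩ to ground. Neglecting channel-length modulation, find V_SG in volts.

With gate tied to drain, V_SG = V_SD ≥ V_SG − |V_tp|, so the device is in saturation.
KCL at the drain: ½ k_p (V_SG − |V_tp|)² = (V_DD − V_SG)/R.
Let x = V_SG − 0.921. Then 93.9 x² + x − 13.58 = 0, giving x = 0.375 V (positive root), so V_SG = 1.3 V.
I_D = (V_DD − V_SG)/R = (14.5 − 1.3) / 50.6 = 0.261 mA.

V_SG = 1.30 V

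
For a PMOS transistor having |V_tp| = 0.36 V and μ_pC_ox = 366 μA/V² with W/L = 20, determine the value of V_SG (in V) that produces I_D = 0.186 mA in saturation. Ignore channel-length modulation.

V_SG = 0.585 V

k_p = μ_pC_ox · (W/L) = 7.32 mA/V².
In saturation I_D = ½ k_p (V_SG − |V_tp|)², so V_SG − |V_tp| = √(2 I_D / k_p) = √(2 × 0.186 / 7.32) = 0.225 V.
V_SG = 0.36 + 0.225 = 0.585 V.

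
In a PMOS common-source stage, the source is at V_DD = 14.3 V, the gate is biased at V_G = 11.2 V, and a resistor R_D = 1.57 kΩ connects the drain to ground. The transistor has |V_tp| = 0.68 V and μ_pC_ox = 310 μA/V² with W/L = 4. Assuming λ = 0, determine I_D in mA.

V_SG = V_DD − V_G = 14.3 − 11.2 = 3.1 V, so V_ov = 3.1 − 0.68 = 2.42 V.
k_p = μ_pC_ox · (W/L) = 1.24 mA/V².
Assume saturation: I_D = ½ k_p V_ov² = 0.5 × 1.24 × 2.42² = 3.63 mA, giving V_SD = V_DD − I_D R_D = 14.3 − 3.63 × 1.57 = 8.6 V.
V_SD = 8.6 V ≥ V_ov = 2.42 V, confirming saturation.

I_D = 3.63 mA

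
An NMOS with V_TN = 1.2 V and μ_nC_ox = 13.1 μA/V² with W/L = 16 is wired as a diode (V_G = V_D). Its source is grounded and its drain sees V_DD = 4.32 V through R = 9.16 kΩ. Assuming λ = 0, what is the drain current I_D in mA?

With gate tied to drain, V_GS = V_DS ≥ V_GS − V_TN, so the device is in saturation.
k_n = μ_nC_ox · (W/L) = 0.2096 mA/V².
KCL at the drain: ½ k_n (V_GS − V_TN)² = (V_DD − V_GS)/R.
Let x = V_GS − 1.2. Then 0.96 x² + x − 3.12 = 0, giving x = 1.36 V (positive root), so V_GS = 2.56 V.
I_D = (V_DD − V_GS)/R = (4.32 − 2.56) / 9.16 = 0.193 mA.

I_D = 0.193 mA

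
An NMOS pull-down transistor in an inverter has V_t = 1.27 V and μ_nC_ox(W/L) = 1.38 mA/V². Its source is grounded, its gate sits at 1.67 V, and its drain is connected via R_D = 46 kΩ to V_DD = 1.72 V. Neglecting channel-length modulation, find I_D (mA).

V_GS = V_G = 1.67 V, so V_ov = 1.67 − 1.27 = 0.4 V.
Assume saturation: I_D = ½ k_n V_ov² = 0.5 × 1.38 × 0.4² = 0.11 mA, giving V_DS = V_DD − I_D R_D = 1.72 − 0.11 × 46 = -3.36 V.
But -3.36 V < V_ov = 0.4 V, so the device is actually in triode.
In triode I_D = k_n[V_ov V_DS − ½ V_DS²] and I_D = (V_DD − V_DS)/R_D. Equating: 31.7 V_DS² − 26.39 V_DS + 1.72 = 0, giving V_DS = 0.0713 V (the root below V_ov).
I_D = (1.72 − 0.0713) / 46 = 0.0358 mA.

I_D = 0.0358 mA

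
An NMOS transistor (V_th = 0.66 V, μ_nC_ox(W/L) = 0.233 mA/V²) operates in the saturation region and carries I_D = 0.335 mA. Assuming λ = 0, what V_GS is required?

V_GS = 2.36 V

In saturation I_D = ½ k_n (V_GS − V_th)², so V_GS − V_th = √(2 I_D / k_n) = √(2 × 0.335 / 0.233) = 1.7 V.
V_GS = 0.66 + 1.7 = 2.36 V.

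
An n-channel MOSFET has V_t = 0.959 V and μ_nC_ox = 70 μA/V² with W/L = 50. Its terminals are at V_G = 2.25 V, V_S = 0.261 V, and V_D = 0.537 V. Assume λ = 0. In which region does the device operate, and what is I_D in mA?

Triode; I_D = 0.862 mA

V_GS = V_G − V_S = 2.25 − 0.261 = 1.99 V; V_DS = V_D − V_S = 0.537 − 0.261 = 0.276 V.
k_n = μ_nC_ox · (W/L) = 3.5 mA/V².
V_ov = V_GS − V_t = 1.99 − 0.959 = 1.03 V.
Since V_DS = 0.276 V < V_ov = 1.03 V, the device is in the triode region.
I_D = k_n [V_ov · V_DS − ½ V_DS²] = 3.5 × [1.03 × 0.276 − 0.5 × 0.276²] = 0.862 mA.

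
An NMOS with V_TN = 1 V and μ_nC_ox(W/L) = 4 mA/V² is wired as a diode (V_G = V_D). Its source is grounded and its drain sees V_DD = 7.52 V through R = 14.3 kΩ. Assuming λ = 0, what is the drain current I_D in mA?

With gate tied to drain, V_GS = V_DS ≥ V_GS − V_TN, so the device is in saturation.
KCL at the drain: ½ k_n (V_GS − V_TN)² = (V_DD − V_GS)/R.
Let x = V_GS − 1. Then 28.6 x² + x − 6.52 = 0, giving x = 0.46 V (positive root), so V_GS = 1.46 V.
I_D = (V_DD − V_GS)/R = (7.52 − 1.46) / 14.3 = 0.424 mA.

I_D = 0.424 mA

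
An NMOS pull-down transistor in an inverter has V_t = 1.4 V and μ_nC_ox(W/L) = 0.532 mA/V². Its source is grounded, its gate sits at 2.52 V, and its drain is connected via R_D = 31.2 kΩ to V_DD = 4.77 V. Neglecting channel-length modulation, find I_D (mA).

V_GS = V_G = 2.52 V, so V_ov = 2.52 − 1.4 = 1.12 V.
Assume saturation: I_D = ½ k_n V_ov² = 0.5 × 0.532 × 1.12² = 0.334 mA, giving V_DS = V_DD − I_D R_D = 4.77 − 0.334 × 31.2 = -5.64 V.
But -5.64 V < V_ov = 1.12 V, so the device is actually in triode.
In triode I_D = k_n[V_ov V_DS − ½ V_DS²] and I_D = (V_DD − V_DS)/R_D. Equating: 8.3 V_DS² − 19.59 V_DS + 4.77 = 0, giving V_DS = 0.276 V (the root below V_ov).
I_D = (4.77 − 0.276) / 31.2 = 0.144 mA.

I_D = 0.144 mA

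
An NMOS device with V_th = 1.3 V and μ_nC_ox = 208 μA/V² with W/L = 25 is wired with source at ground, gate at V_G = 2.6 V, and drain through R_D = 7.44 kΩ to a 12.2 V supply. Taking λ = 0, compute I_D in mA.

I_D = 1.60 mA

V_GS = V_G = 2.6 V, so V_ov = 2.6 − 1.3 = 1.3 V.
k_n = μ_nC_ox · (W/L) = 5.2 mA/V².
Assume saturation: I_D = ½ k_n V_ov² = 0.5 × 5.2 × 1.3² = 4.39 mA, giving V_DS = V_DD − I_D R_D = 12.2 − 4.39 × 7.44 = -20.5 V.
But -20.5 V < V_ov = 1.3 V, so the device is actually in triode.
In triode I_D = k_n[V_ov V_DS − ½ V_DS²] and I_D = (V_DD − V_DS)/R_D. Equating: 19.3 V_DS² − 51.29 V_DS + 12.2 = 0, giving V_DS = 0.264 V (the root below V_ov).
I_D = (12.2 − 0.264) / 7.44 = 1.6 mA.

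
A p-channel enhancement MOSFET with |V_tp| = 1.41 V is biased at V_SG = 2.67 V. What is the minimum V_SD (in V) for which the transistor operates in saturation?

V_SD,sat = 1.26 V

The boundary between triode and saturation is V_SD = V_SG − |V_tp| = V_ov.
V_ov = 2.67 − 1.41 = 1.26 V.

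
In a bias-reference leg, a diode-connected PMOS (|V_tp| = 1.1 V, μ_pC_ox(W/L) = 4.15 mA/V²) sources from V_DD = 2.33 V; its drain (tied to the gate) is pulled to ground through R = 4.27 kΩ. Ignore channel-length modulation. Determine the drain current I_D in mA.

With gate tied to drain, V_SG = V_SD ≥ V_SG − |V_tp|, so the device is in saturation.
KCL at the drain: ½ k_p (V_SG − |V_tp|)² = (V_DD − V_SG)/R.
Let x = V_SG − 1.1. Then 8.86 x² + x − 1.23 = 0, giving x = 0.32 V (positive root), so V_SG = 1.42 V.
I_D = (V_DD − V_SG)/R = (2.33 − 1.42) / 4.27 = 0.213 mA.

I_D = 0.213 mA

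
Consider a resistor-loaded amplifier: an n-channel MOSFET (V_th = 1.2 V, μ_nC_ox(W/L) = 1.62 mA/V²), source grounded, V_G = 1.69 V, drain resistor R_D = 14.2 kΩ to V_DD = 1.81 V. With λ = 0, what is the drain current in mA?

I_D = 0.115 mA

V_GS = V_G = 1.69 V, so V_ov = 1.69 − 1.2 = 0.49 V.
Assume saturation: I_D = ½ k_n V_ov² = 0.5 × 1.62 × 0.49² = 0.194 mA, giving V_DS = V_DD − I_D R_D = 1.81 − 0.194 × 14.2 = -0.952 V.
But -0.952 V < V_ov = 0.49 V, so the device is actually in triode.
In triode I_D = k_n[V_ov V_DS − ½ V_DS²] and I_D = (V_DD − V_DS)/R_D. Equating: 11.5 V_DS² − 12.27 V_DS + 1.81 = 0, giving V_DS = 0.177 V (the root below V_ov).
I_D = (1.81 − 0.177) / 14.2 = 0.115 mA.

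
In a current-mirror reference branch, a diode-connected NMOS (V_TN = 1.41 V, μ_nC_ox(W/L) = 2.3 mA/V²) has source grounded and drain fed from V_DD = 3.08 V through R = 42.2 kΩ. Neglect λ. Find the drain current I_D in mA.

With gate tied to drain, V_GS = V_DS ≥ V_GS − V_TN, so the device is in saturation.
KCL at the drain: ½ k_n (V_GS − V_TN)² = (V_DD − V_GS)/R.
Let x = V_GS − 1.41. Then 48.5 x² + x − 1.67 = 0, giving x = 0.175 V (positive root), so V_GS = 1.59 V.
I_D = (V_DD − V_GS)/R = (3.08 − 1.59) / 42.2 = 0.0354 mA.

I_D = 0.0354 mA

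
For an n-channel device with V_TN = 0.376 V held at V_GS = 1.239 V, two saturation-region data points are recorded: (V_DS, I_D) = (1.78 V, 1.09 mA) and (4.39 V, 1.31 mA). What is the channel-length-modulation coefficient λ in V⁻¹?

λ = 0.0897 V⁻¹

With V_GS fixed, I_D ∝ (1 + λ V_DS) in saturation, so I_D2/I_D1 = (1 + λ V_DS2)/(1 + λ V_DS1).
1.31/1.09 = 1.202 = (1 + 4.39 λ)/(1 + 1.78 λ).
Solving: λ (I_D1 V_DS2 − I_D2 V_DS1) = I_D2 − I_D1, so λ = (1.31 − 1.09) / (1.09 × 4.39 − 1.31 × 1.78) = 0.22 / 2.45 = 0.0897 V⁻¹.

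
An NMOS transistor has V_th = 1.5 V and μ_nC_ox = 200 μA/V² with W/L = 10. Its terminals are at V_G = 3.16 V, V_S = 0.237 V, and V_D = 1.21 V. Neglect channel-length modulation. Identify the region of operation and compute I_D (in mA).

Triode; I_D = 1.82 mA

V_GS = V_G − V_S = 3.16 − 0.237 = 2.92 V; V_DS = V_D − V_S = 1.21 − 0.237 = 0.973 V.
k_n = μ_nC_ox · (W/L) = 2 mA/V².
V_ov = V_GS − V_th = 2.92 − 1.5 = 1.42 V.
Since V_DS = 0.973 V < V_ov = 1.42 V, the device is in the triode region.
I_D = k_n [V_ov · V_DS − ½ V_DS²] = 2 × [1.42 × 0.973 − 0.5 × 0.973²] = 1.82 mA.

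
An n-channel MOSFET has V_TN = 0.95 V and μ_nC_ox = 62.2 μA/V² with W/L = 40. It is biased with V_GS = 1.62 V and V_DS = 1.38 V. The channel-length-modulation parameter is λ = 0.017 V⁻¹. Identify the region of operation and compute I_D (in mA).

Saturation; I_D = 0.572 mA

k_n = μ_nC_ox · (W/L) = 2.488 mA/V².
V_ov = V_GS − V_TN = 1.62 − 0.95 = 0.67 V.
Since V_DS = 1.38 V ≥ V_ov = 0.67 V, the device is in saturation.
I_D = ½ k_n V_ov² (1 + λ V_DS) = 0.5 × 2.488 × 0.67² × (1 + 0.017 × 1.38) = 0.572 mA.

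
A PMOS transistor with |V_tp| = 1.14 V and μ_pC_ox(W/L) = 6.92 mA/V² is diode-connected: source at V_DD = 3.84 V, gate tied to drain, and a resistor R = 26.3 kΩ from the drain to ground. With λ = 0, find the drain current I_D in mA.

I_D = 0.0963 mA

With gate tied to drain, V_SG = V_SD ≥ V_SG − |V_tp|, so the device is in saturation.
KCL at the drain: ½ k_p (V_SG − |V_tp|)² = (V_DD − V_SG)/R.
Let x = V_SG − 1.14. Then 91 x² + x − 2.7 = 0, giving x = 0.167 V (positive root), so V_SG = 1.31 V.
I_D = (V_DD − V_SG)/R = (3.84 − 1.31) / 26.3 = 0.0963 mA.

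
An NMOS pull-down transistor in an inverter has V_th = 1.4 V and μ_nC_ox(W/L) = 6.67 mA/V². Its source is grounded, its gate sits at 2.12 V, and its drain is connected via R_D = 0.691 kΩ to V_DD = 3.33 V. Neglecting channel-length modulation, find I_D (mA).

V_GS = V_G = 2.12 V, so V_ov = 2.12 − 1.4 = 0.72 V.
Assume saturation: I_D = ½ k_n V_ov² = 0.5 × 6.67 × 0.72² = 1.73 mA, giving V_DS = V_DD − I_D R_D = 3.33 − 1.73 × 0.691 = 2.14 V.
V_DS = 2.14 V ≥ V_ov = 0.72 V, confirming saturation.

I_D = 1.73 mA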